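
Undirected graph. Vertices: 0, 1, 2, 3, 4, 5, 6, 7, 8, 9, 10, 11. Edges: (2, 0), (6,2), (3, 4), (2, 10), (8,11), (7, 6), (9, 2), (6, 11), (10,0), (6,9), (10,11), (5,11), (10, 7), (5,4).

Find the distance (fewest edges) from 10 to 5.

2

Distance 0: 10.
Distance 1: 0, 2, 7, 11.
Distance 2: 5, 6, 8, 9 — contains 5.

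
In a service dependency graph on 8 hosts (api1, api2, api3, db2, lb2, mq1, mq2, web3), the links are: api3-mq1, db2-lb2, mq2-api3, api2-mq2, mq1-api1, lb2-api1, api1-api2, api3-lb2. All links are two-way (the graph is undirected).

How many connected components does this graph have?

From api1: component {api1, api2, api3, db2, lb2, mq1, mq2}.
From web3: component {web3}.
That's 2 components.

2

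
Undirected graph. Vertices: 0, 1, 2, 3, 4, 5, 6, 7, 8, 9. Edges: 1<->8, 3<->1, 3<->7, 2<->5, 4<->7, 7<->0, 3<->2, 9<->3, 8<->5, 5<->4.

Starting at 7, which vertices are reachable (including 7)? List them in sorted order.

0, 1, 2, 3, 4, 5, 7, 8, 9

Start at 7.
Its neighbours: 0, 3, 4.
Then their neighbours: 1, 2, 5, 9.
Then next layer: 8.
Nothing further is reachable.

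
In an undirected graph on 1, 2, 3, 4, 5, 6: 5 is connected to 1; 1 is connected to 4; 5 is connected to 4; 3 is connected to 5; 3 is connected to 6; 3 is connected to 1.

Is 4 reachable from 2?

No

2 has no edges, so nothing is reachable from it.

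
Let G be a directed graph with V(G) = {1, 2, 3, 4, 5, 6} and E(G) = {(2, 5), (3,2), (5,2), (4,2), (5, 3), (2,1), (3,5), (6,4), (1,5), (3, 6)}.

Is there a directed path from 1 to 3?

Yes

Explore from 1.
Distance 1: reach 5.
Distance 2: reach 2, 3.
Found 3.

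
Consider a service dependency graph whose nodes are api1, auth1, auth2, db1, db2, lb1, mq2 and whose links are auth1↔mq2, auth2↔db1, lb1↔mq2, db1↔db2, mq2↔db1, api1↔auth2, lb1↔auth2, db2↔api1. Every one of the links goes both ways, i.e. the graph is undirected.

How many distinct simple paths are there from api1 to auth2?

3

api1–auth2
api1–db2–db1–auth2
api1–db2–db1–mq2–lb1–auth2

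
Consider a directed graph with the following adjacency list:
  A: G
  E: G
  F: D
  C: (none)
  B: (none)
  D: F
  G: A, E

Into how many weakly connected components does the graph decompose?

From A: component {A, E, G}.
From B: component {B}.
From C: component {C}.
From D: component {D, F}.
That's 4 components.

4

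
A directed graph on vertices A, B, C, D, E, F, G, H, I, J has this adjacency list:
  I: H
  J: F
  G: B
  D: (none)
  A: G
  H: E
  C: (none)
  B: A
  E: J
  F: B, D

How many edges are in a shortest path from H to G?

Distance 0: H.
Distance 1: E.
Distance 2: J.
Distance 3: F.
Distance 4: B, D.
Distance 5: A.
Distance 6: G — contains G.

6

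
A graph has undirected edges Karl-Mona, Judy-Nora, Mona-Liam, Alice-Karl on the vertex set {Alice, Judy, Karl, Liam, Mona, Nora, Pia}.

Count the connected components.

From Alice: component {Alice, Karl, Liam, Mona}.
From Judy: component {Judy, Nora}.
From Pia: component {Pia}.
That's 3 components.

3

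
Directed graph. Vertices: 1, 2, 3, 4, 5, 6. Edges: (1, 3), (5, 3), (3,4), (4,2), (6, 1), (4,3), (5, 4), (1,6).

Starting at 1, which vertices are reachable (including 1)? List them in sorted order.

1, 2, 3, 4, 6

Start at 1.
Its neighbours: 3, 6.
Then their neighbours: 4.
Then next layer: 2.
Nothing further is reachable.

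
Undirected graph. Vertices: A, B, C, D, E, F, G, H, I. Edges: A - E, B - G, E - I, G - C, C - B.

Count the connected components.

5

From A: component {A, E, I}.
From B: component {B, C, G}.
From D: component {D}.
From F: component {F}.
From H: component {H}.
That's 5 components.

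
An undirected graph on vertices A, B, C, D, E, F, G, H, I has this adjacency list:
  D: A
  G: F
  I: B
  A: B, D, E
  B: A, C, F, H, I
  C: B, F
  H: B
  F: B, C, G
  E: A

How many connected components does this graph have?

From A: component {A, B, C, D, E, F, G, H, I}.
That's 1 component.

1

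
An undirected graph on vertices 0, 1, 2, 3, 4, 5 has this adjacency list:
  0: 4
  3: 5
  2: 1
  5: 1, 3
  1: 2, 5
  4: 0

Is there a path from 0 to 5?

No

Explore from 0.
Distance 1: reach 4.
The search is exhausted without reaching 5; it lies in a different component.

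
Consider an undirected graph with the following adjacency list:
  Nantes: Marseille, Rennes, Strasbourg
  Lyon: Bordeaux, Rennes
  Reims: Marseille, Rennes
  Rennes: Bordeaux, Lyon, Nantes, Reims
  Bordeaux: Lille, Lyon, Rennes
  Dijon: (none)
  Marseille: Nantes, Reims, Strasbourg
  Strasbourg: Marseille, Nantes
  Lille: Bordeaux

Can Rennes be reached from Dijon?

No

Dijon has no edges, so nothing is reachable from it.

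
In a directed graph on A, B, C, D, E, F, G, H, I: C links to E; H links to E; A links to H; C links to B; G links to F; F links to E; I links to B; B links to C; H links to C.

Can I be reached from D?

D has no outgoing edges, so nothing is reachable from it.

No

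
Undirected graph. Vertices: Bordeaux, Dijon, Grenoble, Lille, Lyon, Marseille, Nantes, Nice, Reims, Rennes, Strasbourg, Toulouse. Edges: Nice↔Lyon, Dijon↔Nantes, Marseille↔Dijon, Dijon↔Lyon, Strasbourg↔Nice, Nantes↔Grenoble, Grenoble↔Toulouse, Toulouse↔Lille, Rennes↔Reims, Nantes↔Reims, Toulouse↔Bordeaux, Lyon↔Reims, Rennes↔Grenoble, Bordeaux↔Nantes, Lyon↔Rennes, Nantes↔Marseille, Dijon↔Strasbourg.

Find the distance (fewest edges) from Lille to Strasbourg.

5

Distance 0: Lille.
Distance 1: Toulouse.
Distance 2: Bordeaux, Grenoble.
Distance 3: Nantes, Rennes.
Distance 4: Dijon, Lyon, Marseille, Reims.
Distance 5: Nice, Strasbourg — contains Strasbourg.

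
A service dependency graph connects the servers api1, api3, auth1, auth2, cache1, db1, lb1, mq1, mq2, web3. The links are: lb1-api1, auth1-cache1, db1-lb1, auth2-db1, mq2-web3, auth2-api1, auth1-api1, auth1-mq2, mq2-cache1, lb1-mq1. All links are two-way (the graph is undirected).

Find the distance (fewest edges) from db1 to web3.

5

Distance 0: db1.
Distance 1: auth2, lb1.
Distance 2: api1, mq1.
Distance 3: auth1.
Distance 4: cache1, mq2.
Distance 5: web3 — contains web3.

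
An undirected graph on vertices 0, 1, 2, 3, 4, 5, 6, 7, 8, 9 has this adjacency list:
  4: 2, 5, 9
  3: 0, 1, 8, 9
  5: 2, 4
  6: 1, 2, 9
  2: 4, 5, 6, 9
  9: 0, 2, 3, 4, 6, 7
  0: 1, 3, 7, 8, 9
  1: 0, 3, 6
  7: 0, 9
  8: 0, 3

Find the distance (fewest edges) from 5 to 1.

3

Distance 0: 5.
Distance 1: 2, 4.
Distance 2: 6, 9.
Distance 3: 0, 1, 3, 7 — contains 1.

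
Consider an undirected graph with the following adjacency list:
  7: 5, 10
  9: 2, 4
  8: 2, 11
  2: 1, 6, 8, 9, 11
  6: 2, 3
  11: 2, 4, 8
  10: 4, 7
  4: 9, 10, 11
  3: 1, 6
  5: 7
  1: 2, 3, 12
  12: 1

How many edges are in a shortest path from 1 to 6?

Distance 0: 1.
Distance 1: 2, 3, 12.
Distance 2: 6, 8, 9, 11 — contains 6.

2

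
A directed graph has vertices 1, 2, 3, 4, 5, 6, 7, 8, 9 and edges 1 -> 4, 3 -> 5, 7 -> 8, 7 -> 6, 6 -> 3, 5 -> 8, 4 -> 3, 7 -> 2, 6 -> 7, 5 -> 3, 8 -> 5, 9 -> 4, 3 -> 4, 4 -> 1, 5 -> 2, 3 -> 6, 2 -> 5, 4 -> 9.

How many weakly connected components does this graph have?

1

From 1: component {1, 2, 3, 4, 5, 6, 7, 8, 9}.
That's 1 component.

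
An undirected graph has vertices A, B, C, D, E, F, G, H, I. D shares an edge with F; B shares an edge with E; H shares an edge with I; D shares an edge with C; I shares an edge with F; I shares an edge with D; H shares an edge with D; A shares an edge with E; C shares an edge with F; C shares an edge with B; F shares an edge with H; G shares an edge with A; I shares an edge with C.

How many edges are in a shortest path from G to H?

6

Distance 0: G.
Distance 1: A.
Distance 2: E.
Distance 3: B.
Distance 4: C.
Distance 5: D, F, I.
Distance 6: H — contains H.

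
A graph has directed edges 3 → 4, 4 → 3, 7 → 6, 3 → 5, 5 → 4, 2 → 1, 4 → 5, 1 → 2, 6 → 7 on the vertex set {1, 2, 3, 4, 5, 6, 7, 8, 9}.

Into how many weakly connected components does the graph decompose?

5

From 1: component {1, 2}.
From 3: component {3, 4, 5}.
From 6: component {6, 7}.
From 8: component {8}.
From 9: component {9}.
That's 5 components.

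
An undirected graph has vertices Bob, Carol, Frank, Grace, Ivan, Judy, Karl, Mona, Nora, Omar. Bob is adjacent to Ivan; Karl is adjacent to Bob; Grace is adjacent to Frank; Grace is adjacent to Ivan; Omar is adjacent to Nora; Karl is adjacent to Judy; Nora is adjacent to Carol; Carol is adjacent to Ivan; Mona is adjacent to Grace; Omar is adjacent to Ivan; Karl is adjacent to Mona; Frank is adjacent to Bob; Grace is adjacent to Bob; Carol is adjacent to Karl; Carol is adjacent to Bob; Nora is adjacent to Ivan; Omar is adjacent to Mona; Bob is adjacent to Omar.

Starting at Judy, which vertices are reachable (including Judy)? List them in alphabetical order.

Bob, Carol, Frank, Grace, Ivan, Judy, Karl, Mona, Nora, Omar

Start at Judy.
Its neighbours: Karl.
Then their neighbours: Bob, Carol, Mona.
Then next layer: Frank, Grace, Ivan, Nora, Omar.
Every vertex is now reached.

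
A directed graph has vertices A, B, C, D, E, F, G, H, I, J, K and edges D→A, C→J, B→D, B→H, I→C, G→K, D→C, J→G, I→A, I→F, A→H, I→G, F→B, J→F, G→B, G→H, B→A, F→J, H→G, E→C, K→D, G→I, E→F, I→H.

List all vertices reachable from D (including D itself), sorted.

Start at D.
Its neighbours: A, C.
Then their neighbours: H, J.
Then next layer: F, G.
Then next layer: B, I, K.
Nothing further is reachable.

A, B, C, D, F, G, H, I, J, K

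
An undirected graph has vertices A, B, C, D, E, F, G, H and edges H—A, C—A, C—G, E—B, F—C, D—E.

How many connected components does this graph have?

From A: component {A, C, F, G, H}.
From B: component {B, D, E}.
That's 2 components.

2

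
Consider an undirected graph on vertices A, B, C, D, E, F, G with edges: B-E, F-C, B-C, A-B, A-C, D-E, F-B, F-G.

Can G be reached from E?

Explore from E.
Distance 1: reach B, D.
Distance 2: reach A, C, F.
Distance 3: reach G.
Found G.

Yes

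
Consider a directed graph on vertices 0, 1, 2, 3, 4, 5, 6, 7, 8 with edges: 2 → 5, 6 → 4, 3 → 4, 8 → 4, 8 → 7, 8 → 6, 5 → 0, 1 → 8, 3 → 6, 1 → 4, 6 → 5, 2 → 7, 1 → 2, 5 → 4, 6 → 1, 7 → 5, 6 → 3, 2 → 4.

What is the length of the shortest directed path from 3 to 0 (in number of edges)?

3

Distance 0: 3.
Distance 1: 4, 6.
Distance 2: 1, 5.
Distance 3: 0, 2, 8 — contains 0.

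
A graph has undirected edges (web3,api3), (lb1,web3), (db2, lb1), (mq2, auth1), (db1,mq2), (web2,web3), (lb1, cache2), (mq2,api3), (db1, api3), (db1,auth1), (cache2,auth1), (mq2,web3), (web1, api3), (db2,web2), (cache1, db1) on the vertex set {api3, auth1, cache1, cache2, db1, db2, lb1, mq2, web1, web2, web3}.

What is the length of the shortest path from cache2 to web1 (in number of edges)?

4

Distance 0: cache2.
Distance 1: auth1, lb1.
Distance 2: db1, db2, mq2, web3.
Distance 3: api3, cache1, web2.
Distance 4: web1 — contains web1.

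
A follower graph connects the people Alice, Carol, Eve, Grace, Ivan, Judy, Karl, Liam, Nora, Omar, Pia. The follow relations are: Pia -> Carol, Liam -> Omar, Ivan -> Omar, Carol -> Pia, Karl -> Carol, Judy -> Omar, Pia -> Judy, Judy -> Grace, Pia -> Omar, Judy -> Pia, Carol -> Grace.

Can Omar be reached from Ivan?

Yes

Explore from Ivan.
Distance 1: reach Omar.
Found Omar.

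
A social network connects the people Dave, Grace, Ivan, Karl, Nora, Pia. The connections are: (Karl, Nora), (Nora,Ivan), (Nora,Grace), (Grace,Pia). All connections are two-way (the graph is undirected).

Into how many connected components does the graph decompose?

From Dave: component {Dave}.
From Grace: component {Grace, Ivan, Karl, Nora, Pia}.
That's 2 components.

2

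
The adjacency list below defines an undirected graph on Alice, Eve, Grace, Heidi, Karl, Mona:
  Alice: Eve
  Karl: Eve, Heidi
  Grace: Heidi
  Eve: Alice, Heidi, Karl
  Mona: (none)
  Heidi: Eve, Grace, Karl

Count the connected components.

From Alice: component {Alice, Eve, Grace, Heidi, Karl}.
From Mona: component {Mona}.
That's 2 components.

2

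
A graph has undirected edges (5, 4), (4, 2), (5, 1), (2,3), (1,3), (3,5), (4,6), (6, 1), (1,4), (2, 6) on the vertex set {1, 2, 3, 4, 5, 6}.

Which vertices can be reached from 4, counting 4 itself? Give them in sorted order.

1, 2, 3, 4, 5, 6

Start at 4.
Its neighbours: 1, 2, 5, 6.
Then their neighbours: 3.
Every vertex is now reached.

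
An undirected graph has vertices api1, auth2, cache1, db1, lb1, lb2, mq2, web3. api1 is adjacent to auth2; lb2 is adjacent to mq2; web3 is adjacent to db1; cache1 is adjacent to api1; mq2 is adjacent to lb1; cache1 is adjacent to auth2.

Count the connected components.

3

From api1: component {api1, auth2, cache1}.
From db1: component {db1, web3}.
From lb1: component {lb1, lb2, mq2}.
That's 3 components.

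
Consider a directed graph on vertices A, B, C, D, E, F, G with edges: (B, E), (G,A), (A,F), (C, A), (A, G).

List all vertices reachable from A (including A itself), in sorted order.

Start at A.
Its neighbours: F, G.
Nothing further is reachable.

A, F, G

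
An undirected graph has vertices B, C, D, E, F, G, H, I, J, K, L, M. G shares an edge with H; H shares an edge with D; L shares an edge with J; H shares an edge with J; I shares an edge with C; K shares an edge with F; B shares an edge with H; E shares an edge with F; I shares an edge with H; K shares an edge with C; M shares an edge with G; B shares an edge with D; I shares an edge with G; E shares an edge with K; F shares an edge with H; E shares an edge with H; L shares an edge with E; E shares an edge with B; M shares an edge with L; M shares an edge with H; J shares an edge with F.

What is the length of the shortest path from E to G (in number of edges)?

Distance 0: E.
Distance 1: B, F, H, K, L.
Distance 2: C, D, G, I, J, M — contains G.

2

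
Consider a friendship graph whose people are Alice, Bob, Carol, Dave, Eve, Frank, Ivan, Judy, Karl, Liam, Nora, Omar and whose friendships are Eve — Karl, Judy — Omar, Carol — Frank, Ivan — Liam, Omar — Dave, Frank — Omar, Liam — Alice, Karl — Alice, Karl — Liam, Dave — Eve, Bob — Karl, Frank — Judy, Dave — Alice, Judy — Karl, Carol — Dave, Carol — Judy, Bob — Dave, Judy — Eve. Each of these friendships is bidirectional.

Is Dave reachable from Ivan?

Explore from Ivan.
Distance 1: reach Liam.
Distance 2: reach Alice, Karl.
Distance 3: reach Bob, Dave, Eve, Judy.
Found Dave.

Yes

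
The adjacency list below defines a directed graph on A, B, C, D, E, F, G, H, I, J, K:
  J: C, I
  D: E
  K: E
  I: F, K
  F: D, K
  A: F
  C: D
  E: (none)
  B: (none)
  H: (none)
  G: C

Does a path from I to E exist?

Explore from I.
Distance 1: reach F, K.
Distance 2: reach D, E.
Found E.

Yes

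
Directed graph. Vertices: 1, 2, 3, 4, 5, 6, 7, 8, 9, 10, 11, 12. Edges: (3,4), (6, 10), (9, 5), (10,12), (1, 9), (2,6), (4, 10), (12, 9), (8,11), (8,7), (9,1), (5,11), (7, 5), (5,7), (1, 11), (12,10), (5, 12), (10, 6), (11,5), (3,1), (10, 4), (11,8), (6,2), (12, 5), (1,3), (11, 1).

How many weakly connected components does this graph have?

1

From 1: component {1, 2, 3, 4, 5, 6, 7, 8, 9, 10, 11, 12}.
That's 1 component.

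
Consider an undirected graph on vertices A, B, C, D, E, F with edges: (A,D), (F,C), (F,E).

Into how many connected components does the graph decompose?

From A: component {A, D}.
From B: component {B}.
From C: component {C, E, F}.
That's 3 components.

3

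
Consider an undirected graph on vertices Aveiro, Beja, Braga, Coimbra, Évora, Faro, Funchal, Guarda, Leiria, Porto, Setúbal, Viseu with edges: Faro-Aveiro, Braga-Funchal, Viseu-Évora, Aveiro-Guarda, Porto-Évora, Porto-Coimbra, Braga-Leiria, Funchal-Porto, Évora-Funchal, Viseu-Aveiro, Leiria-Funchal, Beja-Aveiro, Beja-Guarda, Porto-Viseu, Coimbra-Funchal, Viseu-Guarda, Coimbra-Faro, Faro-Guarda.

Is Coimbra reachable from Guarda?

Explore from Guarda.
Distance 1: reach Aveiro, Beja, Faro, Viseu.
Distance 2: reach Coimbra, Évora, Porto.
Found Coimbra.

Yes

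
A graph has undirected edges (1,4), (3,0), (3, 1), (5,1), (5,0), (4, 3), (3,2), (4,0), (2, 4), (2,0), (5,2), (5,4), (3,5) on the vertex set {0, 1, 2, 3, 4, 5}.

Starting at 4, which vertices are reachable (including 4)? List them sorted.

0, 1, 2, 3, 4, 5

Start at 4.
Its neighbours: 0, 1, 2, 3, 5.
Every vertex is now reached.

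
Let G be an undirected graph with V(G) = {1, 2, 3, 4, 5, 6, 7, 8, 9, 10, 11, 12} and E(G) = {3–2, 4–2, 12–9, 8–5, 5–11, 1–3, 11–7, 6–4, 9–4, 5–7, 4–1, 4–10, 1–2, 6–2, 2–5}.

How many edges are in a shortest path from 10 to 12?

3

Distance 0: 10.
Distance 1: 4.
Distance 2: 1, 2, 6, 9.
Distance 3: 3, 5, 12 — contains 12.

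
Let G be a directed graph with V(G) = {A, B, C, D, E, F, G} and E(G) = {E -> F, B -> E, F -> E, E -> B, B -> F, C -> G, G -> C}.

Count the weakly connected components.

4

From A: component {A}.
From B: component {B, E, F}.
From C: component {C, G}.
From D: component {D}.
That's 4 components.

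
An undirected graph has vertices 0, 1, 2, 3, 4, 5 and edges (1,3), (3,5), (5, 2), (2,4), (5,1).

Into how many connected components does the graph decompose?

From 0: component {0}.
From 1: component {1, 2, 3, 4, 5}.
That's 2 components.

2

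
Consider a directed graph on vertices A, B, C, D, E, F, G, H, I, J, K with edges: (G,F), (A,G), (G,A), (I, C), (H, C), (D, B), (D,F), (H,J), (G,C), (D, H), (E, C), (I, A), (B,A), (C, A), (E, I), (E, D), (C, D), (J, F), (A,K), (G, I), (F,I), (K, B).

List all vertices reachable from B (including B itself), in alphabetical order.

A, B, C, D, F, G, H, I, J, K

Start at B.
Its neighbours: A.
Then their neighbours: G, K.
Then next layer: C, F, I.
Then next layer: D.
Then next layer: H.
Then next layer: J.
Nothing further is reachable.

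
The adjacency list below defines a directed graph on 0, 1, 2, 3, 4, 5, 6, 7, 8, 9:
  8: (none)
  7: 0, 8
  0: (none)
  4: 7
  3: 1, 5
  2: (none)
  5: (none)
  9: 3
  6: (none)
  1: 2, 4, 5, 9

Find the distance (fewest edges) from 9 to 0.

Distance 0: 9.
Distance 1: 3.
Distance 2: 1, 5.
Distance 3: 2, 4.
Distance 4: 7.
Distance 5: 0, 8 — contains 0.

5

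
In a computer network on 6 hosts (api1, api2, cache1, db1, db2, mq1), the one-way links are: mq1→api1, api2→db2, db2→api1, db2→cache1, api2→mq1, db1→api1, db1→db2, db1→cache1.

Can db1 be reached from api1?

api1 has no outgoing edges, so nothing is reachable from it.

No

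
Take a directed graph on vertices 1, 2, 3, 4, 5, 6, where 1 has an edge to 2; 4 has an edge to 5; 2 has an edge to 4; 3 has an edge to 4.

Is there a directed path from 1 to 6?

No

Explore from 1.
Distance 1: reach 2.
Distance 2: reach 4.
Distance 3: reach 5.
The search from 1 is exhausted; no directed path reaches 6.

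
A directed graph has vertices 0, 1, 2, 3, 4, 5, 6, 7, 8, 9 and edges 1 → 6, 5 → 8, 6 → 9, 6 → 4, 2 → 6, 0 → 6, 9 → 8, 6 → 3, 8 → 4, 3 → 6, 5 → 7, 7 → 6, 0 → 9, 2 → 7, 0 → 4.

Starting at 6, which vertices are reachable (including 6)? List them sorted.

3, 4, 6, 8, 9

Start at 6.
Its neighbours: 3, 4, 9.
Then their neighbours: 8.
Nothing further is reachable.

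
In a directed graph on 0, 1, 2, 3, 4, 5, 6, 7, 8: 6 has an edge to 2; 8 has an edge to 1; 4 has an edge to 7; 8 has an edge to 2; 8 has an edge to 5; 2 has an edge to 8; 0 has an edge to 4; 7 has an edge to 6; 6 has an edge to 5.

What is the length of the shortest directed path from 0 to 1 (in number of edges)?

6

Distance 0: 0.
Distance 1: 4.
Distance 2: 7.
Distance 3: 6.
Distance 4: 2, 5.
Distance 5: 8.
Distance 6: 1 — contains 1.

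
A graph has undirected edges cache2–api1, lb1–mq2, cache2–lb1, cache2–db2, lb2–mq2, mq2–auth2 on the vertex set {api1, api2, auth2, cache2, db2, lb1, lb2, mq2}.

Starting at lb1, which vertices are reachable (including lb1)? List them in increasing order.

Start at lb1.
Its neighbours: cache2, mq2.
Then their neighbours: api1, auth2, db2, lb2.
Nothing further is reachable.

api1, auth2, cache2, db2, lb1, lb2, mq2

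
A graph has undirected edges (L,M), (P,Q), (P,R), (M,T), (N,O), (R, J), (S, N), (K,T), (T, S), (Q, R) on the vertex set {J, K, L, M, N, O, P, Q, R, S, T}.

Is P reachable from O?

Explore from O.
Distance 1: reach N.
Distance 2: reach S.
Distance 3: reach T.
Distance 4: reach K, M.
Distance 5: reach L.
The search is exhausted without reaching P; it lies in a different component.

No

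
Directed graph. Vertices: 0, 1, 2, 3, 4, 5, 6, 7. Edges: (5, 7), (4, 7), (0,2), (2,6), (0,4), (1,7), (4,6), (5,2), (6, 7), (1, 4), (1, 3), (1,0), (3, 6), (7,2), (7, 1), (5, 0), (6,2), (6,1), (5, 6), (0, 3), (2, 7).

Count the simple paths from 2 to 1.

2→6→1
2→6→7→1
2→7→1

3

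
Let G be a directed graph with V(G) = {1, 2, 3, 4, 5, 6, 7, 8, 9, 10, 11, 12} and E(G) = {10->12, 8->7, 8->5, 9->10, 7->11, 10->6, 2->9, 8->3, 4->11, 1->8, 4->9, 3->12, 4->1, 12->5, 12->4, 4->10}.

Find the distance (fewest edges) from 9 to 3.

6

Distance 0: 9.
Distance 1: 10.
Distance 2: 6, 12.
Distance 3: 4, 5.
Distance 4: 1, 11.
Distance 5: 8.
Distance 6: 3, 7 — contains 3.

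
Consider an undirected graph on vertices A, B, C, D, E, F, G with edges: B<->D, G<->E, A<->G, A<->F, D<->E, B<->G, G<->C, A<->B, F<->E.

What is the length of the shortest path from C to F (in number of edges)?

Distance 0: C.
Distance 1: G.
Distance 2: A, B, E.
Distance 3: D, F — contains F.

3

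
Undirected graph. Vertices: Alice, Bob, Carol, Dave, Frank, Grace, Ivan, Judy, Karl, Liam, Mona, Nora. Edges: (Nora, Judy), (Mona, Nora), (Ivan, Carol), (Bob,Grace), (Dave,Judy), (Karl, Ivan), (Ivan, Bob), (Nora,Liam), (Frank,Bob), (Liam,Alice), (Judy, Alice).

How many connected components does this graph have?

From Alice: component {Alice, Dave, Judy, Liam, Mona, Nora}.
From Bob: component {Bob, Carol, Frank, Grace, Ivan, Karl}.
That's 2 components.

2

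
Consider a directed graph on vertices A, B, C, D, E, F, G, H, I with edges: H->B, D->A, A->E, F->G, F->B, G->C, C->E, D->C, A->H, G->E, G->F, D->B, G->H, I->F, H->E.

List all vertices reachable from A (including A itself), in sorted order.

Start at A.
Its neighbours: E, H.
Then their neighbours: B.
Nothing further is reachable.

A, B, E, H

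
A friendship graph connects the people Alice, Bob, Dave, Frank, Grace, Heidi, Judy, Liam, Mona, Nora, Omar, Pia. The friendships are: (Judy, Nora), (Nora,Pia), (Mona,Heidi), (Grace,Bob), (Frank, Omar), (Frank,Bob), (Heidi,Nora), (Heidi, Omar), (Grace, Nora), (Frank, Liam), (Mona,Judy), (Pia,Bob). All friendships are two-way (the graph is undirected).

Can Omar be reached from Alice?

Alice has no edges, so nothing is reachable from it.

No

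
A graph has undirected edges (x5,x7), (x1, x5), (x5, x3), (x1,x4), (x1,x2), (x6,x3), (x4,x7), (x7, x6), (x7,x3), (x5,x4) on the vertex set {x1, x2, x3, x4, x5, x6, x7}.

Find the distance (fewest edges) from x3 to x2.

Distance 0: x3.
Distance 1: x5, x6, x7.
Distance 2: x1, x4.
Distance 3: x2 — contains x2.

3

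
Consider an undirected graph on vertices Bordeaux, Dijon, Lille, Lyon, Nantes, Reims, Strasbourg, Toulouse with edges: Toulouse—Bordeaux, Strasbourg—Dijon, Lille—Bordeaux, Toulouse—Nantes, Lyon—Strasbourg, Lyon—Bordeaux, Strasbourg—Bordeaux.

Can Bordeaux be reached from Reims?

No

Reims has no edges, so nothing is reachable from it.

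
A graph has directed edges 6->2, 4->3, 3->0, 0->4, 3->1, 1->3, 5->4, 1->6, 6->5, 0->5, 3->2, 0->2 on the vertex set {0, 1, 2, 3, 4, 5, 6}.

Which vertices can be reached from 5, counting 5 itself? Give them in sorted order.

Start at 5.
Its neighbours: 4.
Then their neighbours: 3.
Then next layer: 0, 1, 2.
Then next layer: 6.
Every vertex is now reached.

0, 1, 2, 3, 4, 5, 6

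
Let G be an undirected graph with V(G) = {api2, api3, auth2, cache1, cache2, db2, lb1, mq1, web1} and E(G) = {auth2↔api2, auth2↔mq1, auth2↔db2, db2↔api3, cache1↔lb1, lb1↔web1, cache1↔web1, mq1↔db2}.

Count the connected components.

From api2: component {api2, api3, auth2, db2, mq1}.
From cache1: component {cache1, lb1, web1}.
From cache2: component {cache2}.
That's 3 components.

3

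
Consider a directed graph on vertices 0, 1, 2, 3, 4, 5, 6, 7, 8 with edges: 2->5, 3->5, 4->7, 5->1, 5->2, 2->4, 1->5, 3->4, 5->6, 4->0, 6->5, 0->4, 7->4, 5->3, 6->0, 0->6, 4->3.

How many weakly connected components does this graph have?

2

From 0: component {0, 1, 2, 3, 4, 5, 6, 7}.
From 8: component {8}.
That's 2 components.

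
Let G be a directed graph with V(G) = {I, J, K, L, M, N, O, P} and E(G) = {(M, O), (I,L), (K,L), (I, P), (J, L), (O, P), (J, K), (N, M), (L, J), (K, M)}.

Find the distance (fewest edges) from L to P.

Distance 0: L.
Distance 1: J.
Distance 2: K.
Distance 3: M.
Distance 4: O.
Distance 5: P — contains P.

5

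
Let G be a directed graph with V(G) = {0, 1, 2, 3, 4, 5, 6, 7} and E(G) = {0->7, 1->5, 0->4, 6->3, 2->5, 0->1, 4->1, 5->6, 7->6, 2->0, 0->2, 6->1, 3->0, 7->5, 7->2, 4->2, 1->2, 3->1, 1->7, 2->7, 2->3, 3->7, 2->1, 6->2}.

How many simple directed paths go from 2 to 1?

2→0→1
2→0→4→1
2→0→7→5→6→1
2→0→7→5→6→3→1
2→0→7→6→1
2→0→7→6→3→1
2→1
2→3→0→1
... and 18 more.

26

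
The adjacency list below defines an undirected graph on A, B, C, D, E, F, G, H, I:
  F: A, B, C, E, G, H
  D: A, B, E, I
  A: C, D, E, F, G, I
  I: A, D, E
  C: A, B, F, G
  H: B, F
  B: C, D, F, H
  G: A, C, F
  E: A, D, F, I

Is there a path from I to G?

Explore from I.
Distance 1: reach A, D, E.
Distance 2: reach B, C, F, G.
Found G.

Yes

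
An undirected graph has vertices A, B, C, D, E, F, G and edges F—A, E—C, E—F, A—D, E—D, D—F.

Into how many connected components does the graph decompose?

3

From A: component {A, C, D, E, F}.
From B: component {B}.
From G: component {G}.
That's 3 components.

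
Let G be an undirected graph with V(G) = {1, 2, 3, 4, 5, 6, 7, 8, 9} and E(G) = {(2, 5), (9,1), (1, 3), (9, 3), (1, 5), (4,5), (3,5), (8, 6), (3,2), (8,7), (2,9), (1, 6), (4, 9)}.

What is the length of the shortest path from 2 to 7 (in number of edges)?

Distance 0: 2.
Distance 1: 3, 5, 9.
Distance 2: 1, 4.
Distance 3: 6.
Distance 4: 8.
Distance 5: 7 — contains 7.

5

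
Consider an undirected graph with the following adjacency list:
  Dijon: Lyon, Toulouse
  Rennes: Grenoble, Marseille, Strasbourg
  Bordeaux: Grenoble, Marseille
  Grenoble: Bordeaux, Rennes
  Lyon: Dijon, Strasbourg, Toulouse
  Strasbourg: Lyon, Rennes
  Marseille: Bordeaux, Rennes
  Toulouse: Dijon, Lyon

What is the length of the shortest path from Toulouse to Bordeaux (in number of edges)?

Distance 0: Toulouse.
Distance 1: Dijon, Lyon.
Distance 2: Strasbourg.
Distance 3: Rennes.
Distance 4: Grenoble, Marseille.
Distance 5: Bordeaux — contains Bordeaux.

5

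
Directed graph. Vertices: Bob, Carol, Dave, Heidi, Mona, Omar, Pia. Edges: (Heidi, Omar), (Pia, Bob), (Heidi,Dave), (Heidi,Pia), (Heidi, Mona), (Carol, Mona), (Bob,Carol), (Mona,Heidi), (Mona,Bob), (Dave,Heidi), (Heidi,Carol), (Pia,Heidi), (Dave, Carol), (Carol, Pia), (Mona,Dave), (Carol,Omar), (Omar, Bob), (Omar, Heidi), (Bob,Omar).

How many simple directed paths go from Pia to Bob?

Pia→Bob
Pia→Heidi→Carol→Mona→Bob
Pia→Heidi→Carol→Omar→Bob
Pia→Heidi→Dave→Carol→Mona→Bob
Pia→Heidi→Dave→Carol→Omar→Bob
Pia→Heidi→Mona→Bob
Pia→Heidi→Mona→Dave→Carol→Omar→Bob
Pia→Heidi→Omar→Bob

8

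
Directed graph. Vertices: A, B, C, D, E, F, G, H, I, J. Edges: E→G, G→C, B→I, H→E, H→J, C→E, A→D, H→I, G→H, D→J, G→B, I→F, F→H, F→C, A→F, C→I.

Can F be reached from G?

Explore from G.
Distance 1: reach B, C, H.
Distance 2: reach E, I, J.
Distance 3: reach F.
Found F.

Yes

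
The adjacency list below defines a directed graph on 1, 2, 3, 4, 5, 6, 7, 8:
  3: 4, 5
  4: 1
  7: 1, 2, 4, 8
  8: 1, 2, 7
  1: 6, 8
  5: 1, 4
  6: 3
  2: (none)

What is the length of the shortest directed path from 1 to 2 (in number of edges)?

2

Distance 0: 1.
Distance 1: 6, 8.
Distance 2: 2, 3, 7 — contains 2.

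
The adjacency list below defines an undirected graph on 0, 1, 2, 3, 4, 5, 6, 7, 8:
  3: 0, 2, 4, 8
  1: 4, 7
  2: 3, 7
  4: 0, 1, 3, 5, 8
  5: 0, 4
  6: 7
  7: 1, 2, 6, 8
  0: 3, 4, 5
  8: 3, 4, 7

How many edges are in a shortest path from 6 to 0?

Distance 0: 6.
Distance 1: 7.
Distance 2: 1, 2, 8.
Distance 3: 3, 4.
Distance 4: 0, 5 — contains 0.

4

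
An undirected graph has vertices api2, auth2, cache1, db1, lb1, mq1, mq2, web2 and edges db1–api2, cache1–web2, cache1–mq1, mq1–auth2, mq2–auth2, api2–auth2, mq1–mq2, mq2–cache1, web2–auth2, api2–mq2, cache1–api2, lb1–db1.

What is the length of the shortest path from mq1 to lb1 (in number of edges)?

Distance 0: mq1.
Distance 1: auth2, cache1, mq2.
Distance 2: api2, web2.
Distance 3: db1.
Distance 4: lb1 — contains lb1.

4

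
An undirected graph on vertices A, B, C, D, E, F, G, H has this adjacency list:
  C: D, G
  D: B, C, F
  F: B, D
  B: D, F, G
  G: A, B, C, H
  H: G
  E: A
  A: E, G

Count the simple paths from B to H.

3

B–D–C–G–H
B–F–D–C–G–H
B–G–H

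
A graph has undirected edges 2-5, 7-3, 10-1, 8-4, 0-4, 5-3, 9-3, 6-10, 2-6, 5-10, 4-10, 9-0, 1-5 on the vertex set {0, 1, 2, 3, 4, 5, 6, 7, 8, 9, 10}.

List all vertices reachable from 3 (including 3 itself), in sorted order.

0, 1, 2, 3, 4, 5, 6, 7, 8, 9, 10

Start at 3.
Its neighbours: 5, 7, 9.
Then their neighbours: 0, 1, 2, 10.
Then next layer: 4, 6.
Then next layer: 8.
Every vertex is now reached.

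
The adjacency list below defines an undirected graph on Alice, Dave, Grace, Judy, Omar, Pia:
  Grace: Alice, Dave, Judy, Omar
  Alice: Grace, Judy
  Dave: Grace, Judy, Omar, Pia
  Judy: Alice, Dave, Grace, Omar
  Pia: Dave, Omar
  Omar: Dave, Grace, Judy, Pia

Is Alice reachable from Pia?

Explore from Pia.
Distance 1: reach Dave, Omar.
Distance 2: reach Grace, Judy.
Distance 3: reach Alice.
Found Alice.

Yes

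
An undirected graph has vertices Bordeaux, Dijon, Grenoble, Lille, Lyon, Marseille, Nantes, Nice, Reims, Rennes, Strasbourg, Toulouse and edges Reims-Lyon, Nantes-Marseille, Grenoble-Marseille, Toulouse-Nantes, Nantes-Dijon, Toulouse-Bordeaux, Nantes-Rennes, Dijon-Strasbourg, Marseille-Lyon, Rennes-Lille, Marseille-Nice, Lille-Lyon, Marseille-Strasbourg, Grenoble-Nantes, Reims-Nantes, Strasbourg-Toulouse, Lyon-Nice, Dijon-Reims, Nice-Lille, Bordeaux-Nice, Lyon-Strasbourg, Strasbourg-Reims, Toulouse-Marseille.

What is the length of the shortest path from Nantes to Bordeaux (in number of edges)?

Distance 0: Nantes.
Distance 1: Dijon, Grenoble, Marseille, Reims, Rennes, Toulouse.
Distance 2: Bordeaux, Lille, Lyon, Nice, Strasbourg — contains Bordeaux.

2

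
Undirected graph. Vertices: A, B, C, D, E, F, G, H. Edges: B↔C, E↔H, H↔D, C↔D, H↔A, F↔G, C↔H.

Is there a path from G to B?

Explore from G.
Distance 1: reach F.
The search is exhausted without reaching B; it lies in a different component.

No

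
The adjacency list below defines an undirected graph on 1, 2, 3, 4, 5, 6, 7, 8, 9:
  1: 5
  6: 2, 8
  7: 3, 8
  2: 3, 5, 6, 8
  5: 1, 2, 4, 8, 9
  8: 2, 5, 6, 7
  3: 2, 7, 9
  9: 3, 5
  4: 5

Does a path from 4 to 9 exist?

Explore from 4.
Distance 1: reach 5.
Distance 2: reach 1, 2, 8, 9.
Found 9.

Yes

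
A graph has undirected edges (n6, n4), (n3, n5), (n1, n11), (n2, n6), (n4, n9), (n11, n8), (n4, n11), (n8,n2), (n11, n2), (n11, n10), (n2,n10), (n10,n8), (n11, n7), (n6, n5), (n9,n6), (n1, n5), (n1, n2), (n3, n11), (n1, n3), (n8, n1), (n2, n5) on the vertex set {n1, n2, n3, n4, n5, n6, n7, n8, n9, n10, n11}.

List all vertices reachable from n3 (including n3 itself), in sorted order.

n1, n2, n3, n4, n5, n6, n7, n8, n9, n10, n11

Start at n3.
Its neighbours: n1, n5, n11.
Then their neighbours: n2, n4, n6, n7, n8, n10.
Then next layer: n9.
Every vertex is now reached.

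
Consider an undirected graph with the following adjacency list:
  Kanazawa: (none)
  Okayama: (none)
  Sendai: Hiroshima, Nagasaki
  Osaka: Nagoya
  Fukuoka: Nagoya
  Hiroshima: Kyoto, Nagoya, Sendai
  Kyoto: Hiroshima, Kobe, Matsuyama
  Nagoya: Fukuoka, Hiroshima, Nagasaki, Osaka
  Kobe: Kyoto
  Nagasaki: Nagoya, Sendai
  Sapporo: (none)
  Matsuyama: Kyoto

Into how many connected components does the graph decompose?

From Fukuoka: component {Fukuoka, Hiroshima, Kobe, Kyoto, Matsuyama, Nagasaki, Nagoya, Osaka, Sendai}.
From Kanazawa: component {Kanazawa}.
From Okayama: component {Okayama}.
From Sapporo: component {Sapporo}.
That's 4 components.

4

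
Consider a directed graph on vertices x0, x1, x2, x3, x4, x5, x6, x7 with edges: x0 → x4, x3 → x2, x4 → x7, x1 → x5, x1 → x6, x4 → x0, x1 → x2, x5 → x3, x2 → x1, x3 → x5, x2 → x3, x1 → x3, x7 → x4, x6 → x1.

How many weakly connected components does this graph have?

From x0: component {x0, x4, x7}.
From x1: component {x1, x2, x3, x5, x6}.
That's 2 components.

2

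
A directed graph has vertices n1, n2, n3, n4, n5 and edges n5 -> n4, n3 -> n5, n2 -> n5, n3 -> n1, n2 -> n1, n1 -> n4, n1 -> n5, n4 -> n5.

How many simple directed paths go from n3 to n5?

n3→n1→n4→n5
n3→n1→n5
n3→n5

3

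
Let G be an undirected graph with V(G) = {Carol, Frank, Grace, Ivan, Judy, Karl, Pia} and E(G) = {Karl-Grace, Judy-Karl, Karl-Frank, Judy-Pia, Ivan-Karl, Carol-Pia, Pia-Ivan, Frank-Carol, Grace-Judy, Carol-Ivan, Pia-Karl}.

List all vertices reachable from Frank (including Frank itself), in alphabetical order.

Start at Frank.
Its neighbours: Carol, Karl.
Then their neighbours: Grace, Ivan, Judy, Pia.
Every vertex is now reached.

Carol, Frank, Grace, Ivan, Judy, Karl, Pia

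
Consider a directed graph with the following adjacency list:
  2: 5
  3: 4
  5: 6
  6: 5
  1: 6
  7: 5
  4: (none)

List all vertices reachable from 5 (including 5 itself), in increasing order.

Start at 5.
Its neighbours: 6.
Nothing further is reachable.

5, 6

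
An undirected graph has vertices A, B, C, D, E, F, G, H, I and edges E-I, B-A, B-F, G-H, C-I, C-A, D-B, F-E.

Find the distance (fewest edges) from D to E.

3

Distance 0: D.
Distance 1: B.
Distance 2: A, F.
Distance 3: C, E — contains E.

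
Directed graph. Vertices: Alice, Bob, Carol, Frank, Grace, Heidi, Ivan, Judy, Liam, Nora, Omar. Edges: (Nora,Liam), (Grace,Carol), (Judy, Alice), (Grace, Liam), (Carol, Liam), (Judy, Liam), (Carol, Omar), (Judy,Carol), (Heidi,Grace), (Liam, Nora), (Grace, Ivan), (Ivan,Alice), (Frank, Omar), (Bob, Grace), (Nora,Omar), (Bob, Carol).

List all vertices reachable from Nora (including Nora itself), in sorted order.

Start at Nora.
Its neighbours: Liam, Omar.
Nothing further is reachable.

Liam, Nora, Omar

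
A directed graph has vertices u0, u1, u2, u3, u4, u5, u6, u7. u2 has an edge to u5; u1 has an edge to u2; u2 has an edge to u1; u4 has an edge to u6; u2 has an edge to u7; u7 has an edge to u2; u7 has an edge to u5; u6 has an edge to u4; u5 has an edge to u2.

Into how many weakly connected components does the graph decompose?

4

From u0: component {u0}.
From u1: component {u1, u2, u5, u7}.
From u3: component {u3}.
From u4: component {u4, u6}.
That's 4 components.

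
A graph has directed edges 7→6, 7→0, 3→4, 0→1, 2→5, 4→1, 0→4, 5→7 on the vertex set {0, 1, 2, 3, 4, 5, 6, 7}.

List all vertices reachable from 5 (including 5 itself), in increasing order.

0, 1, 4, 5, 6, 7

Start at 5.
Its neighbours: 7.
Then their neighbours: 0, 6.
Then next layer: 1, 4.
Nothing further is reachable.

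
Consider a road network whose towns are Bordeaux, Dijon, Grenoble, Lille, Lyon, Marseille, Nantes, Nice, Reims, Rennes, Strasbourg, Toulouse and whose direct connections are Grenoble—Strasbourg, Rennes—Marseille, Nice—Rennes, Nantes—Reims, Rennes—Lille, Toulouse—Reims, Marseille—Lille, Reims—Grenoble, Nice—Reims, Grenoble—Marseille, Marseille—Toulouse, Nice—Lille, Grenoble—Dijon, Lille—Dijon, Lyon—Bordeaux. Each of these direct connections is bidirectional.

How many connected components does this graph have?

2

From Bordeaux: component {Bordeaux, Lyon}.
From Dijon: component {Dijon, Grenoble, Lille, Marseille, Nantes, Nice, Reims, Rennes, Strasbourg, Toulouse}.
That's 2 components.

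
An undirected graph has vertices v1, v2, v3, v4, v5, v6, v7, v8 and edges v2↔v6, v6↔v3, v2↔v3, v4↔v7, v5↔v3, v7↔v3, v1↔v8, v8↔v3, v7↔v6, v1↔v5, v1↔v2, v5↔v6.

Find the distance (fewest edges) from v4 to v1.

Distance 0: v4.
Distance 1: v7.
Distance 2: v3, v6.
Distance 3: v2, v5, v8.
Distance 4: v1 — contains v1.

4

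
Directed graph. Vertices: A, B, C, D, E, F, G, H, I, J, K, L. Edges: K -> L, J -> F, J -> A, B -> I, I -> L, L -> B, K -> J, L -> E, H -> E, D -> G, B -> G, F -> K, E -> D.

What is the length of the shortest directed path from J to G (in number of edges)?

5

Distance 0: J.
Distance 1: A, F.
Distance 2: K.
Distance 3: L.
Distance 4: B, E.
Distance 5: D, G, I — contains G.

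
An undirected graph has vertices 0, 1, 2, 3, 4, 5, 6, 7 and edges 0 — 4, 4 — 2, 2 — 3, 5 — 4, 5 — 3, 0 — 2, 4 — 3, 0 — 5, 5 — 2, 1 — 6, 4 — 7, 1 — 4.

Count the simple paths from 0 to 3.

0–2–3
0–2–4–3
0–2–4–5–3
0–2–5–3
0–2–5–4–3
0–4–2–3
0–4–2–5–3
0–4–3
0–4–5–2–3
0–4–5–3
0–5–2–3
0–5–2–4–3
0–5–3
0–5–4–2–3
0–5–4–3

15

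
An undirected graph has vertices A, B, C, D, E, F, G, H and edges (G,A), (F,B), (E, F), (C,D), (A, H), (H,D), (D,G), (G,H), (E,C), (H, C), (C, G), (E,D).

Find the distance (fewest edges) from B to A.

5

Distance 0: B.
Distance 1: F.
Distance 2: E.
Distance 3: C, D.
Distance 4: G, H.
Distance 5: A — contains A.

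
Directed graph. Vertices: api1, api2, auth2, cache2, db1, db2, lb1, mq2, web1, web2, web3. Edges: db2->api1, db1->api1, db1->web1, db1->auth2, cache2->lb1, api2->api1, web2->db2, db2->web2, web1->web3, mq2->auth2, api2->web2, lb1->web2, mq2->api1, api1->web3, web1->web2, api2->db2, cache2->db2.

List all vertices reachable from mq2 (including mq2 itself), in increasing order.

api1, auth2, mq2, web3

Start at mq2.
Its neighbours: api1, auth2.
Then their neighbours: web3.
Nothing further is reachable.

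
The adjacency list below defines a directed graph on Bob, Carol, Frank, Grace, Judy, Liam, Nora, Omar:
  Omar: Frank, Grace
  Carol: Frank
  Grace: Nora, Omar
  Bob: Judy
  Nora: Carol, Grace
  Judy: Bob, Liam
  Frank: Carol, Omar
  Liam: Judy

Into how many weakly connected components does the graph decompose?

2

From Bob: component {Bob, Judy, Liam}.
From Carol: component {Carol, Frank, Grace, Nora, Omar}.
That's 2 components.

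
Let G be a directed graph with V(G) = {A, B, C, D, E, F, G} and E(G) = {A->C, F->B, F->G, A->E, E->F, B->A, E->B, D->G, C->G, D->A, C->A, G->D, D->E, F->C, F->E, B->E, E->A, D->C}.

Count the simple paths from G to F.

3

G→D→A→E→F
G→D→C→A→E→F
G→D→E→F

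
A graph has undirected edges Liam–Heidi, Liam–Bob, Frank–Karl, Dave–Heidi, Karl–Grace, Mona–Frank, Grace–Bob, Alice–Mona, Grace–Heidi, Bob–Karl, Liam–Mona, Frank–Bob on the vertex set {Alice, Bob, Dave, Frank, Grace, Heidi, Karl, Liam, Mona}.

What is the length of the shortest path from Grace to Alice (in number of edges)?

4

Distance 0: Grace.
Distance 1: Bob, Heidi, Karl.
Distance 2: Dave, Frank, Liam.
Distance 3: Mona.
Distance 4: Alice — contains Alice.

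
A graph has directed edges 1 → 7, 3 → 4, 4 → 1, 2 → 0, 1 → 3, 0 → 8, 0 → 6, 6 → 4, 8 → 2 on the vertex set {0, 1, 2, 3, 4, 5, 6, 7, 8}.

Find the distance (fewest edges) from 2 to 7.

Distance 0: 2.
Distance 1: 0.
Distance 2: 6, 8.
Distance 3: 4.
Distance 4: 1.
Distance 5: 3, 7 — contains 7.

5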